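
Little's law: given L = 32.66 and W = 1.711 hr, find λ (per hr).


λ = L/W = 32.66/1.711 = 19.0883 /hr

Final: 19.0883 /hr


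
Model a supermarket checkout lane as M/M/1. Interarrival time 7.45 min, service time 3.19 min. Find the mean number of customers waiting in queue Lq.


λ = 60/7.45 = 8.0537 /hr
μ = 60/3.19 = 18.8088 /hr
ρ = λ/μ = 8.0537/18.8088 = 0.4282
Lq = ρ²/(1−ρ) = 0.1833/0.5718 = 0.3206

Final: 0.3206


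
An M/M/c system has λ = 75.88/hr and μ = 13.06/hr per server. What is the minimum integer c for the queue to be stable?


Stability requires cμ > λ ⇔ c > λ/μ.
λ/μ = 75.88/13.06 = 5.8101
Minimum integer c = ⌊5.8101⌋ + 1 = 6
Check: 6·13.06 = 78.36 > 75.88, while 5·13.06 = 65.30 ≤ 75.88

Final: 6 servers


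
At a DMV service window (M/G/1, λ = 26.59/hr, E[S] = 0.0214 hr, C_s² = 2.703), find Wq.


ρ = λ·E[S] = 26.59·0.0214 = 0.5690
E[S²] = E[S]²(1+C_s²) = 0.0214²·(1+2.703) = 0.001696
Wq = λ·E[S²]/(2(1−ρ)) = 26.59·0.001696/(2·0.4310) = 0.05231 hr

Final: 0.05231 hr


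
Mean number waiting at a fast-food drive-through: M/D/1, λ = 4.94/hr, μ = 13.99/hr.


ρ = 4.94/13.99 = 0.3531
M/D/1: Lq = ρ²/(2(1−ρ)) = 0.1247/(2·0.6469) = 0.09637

Final: 0.09637


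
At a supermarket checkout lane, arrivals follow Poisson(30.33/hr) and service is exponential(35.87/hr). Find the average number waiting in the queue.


ρ = 30.33/35.87 = 0.8456
Lq = ρ²/(1−ρ) = 0.7150/0.1544 = 4.6292

Final: 4.6292


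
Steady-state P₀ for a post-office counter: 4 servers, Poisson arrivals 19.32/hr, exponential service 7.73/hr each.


a = λ/μ = 19.32/7.73 = 2.4994; ρ = a/c = 0.6248
Σ_{k=0}^{3} a^k/k! (terms k=0..3) = 1.00000 + 2.49935 + 3.12338 + 2.60215 = 9.22488
Tail: a^4/(4!(1−ρ)) = 39.02209/(24·0.3752) = 4.33392
P₀ = 1/(9.22488 + 4.33392) = 1/13.55880 = 0.073753

Final: 0.073753


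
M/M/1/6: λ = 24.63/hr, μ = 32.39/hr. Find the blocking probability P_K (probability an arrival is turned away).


ρ = λ/μ = 24.63/32.39 = 0.7604
P_K = (1−ρ)ρ^K/(1−ρ^(K+1)) = (0.2396·0.193340)/(1 − 0.147019)
= 0.046320/0.852981 = 0.054304

Final: 0.054304


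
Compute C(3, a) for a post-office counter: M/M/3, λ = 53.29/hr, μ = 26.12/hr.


a = λ/μ = 2.0402; ρ = a/3 = 0.6801
P₀ = 0.104763 (from M/M/c formula)
C(c,a) = [a^c/(c!(1−ρ))]·P₀ = [8.49215/(6·0.3199)]·0.104763
= 4.42391·0.104763 = 0.463464

Final: 0.463464


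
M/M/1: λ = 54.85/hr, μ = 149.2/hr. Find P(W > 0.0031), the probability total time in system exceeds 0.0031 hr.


W ~ Exponential(μ−λ) for M/M/1.
μ − λ = 149.2 − 54.85 = 94.3500
P(W > t) = e^{−(μ−λ)t} = e^{−0.2925} = 0.746406

Final: 0.746406


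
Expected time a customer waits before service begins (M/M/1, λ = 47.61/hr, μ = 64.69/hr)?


ρ = 47.61/64.69 = 0.7360
Wq = ρ/(μ−λ) = 0.7360/(64.69 − 47.61) = 0.7360/17.08 = 0.04309 hr

Final: 0.04309 hr


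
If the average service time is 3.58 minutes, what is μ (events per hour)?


μ = 1/(service time) in consistent units.
1 hour = 60 min, so μ = 60/3.58 = 16.7598 per hour

Final: 16.7598 /hr


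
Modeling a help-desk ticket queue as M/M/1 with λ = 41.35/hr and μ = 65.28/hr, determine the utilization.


ρ = λ/μ = 41.35/65.28 = 0.6334

Final: 0.6334


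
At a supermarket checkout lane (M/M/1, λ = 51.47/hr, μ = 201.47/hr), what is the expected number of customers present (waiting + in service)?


ρ = λ/μ = 51.47/201.47 = 0.2555
L = ρ/(1−ρ) = 0.2555/(1 − 0.2555) = 0.2555/0.7445 = 0.3431

Final: 0.3431


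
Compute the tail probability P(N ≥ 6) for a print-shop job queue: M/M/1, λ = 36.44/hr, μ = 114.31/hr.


ρ = 36.44/114.31 = 0.3188
P(N ≥ n) = ρ^n = 0.3188^6 = 0.001049

Final: 0.001049


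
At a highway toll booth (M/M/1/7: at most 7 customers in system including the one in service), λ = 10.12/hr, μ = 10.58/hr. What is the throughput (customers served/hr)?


ρ = 0.9565; P_K = (1−ρ)ρ^7/(1−ρ^8) = 0.106437
λ_eff = λ(1 − P_K) = 10.12·(1 − 0.106437) = 10.12·0.893563 = 9.0429 /hr

Final: 9.0429 /hr


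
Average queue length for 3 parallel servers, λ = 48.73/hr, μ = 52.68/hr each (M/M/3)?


a = λ/μ = 0.9250; ρ = a/3 = 0.3083
P₀ = 0.393148
Lq = P₀·a^c·ρ / (c!·(1−ρ)²) = 0.393148·0.79150·0.3083/(6·0.47839)
= 0.03343

Final: 0.03343


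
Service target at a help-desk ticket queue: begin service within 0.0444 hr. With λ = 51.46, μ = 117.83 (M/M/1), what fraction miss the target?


ρ = 51.46/117.83 = 0.4367
P(Wq > t) = ρ·e^{−(μ−λ)t} = 0.4367·e^{−2.9468}
= 0.4367·0.052506 = 0.022931

Final: 0.022931


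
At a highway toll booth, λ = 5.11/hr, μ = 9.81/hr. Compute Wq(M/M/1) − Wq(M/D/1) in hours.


ρ = 5.11/9.81 = 0.5209
Wq(M/M/1) = ρ/(μ−λ) = 0.5209/4.70 = 0.11083 hr
Wq(M/D/1) = ρ/(2(μ−λ)) = 0.05541 hr
Savings = 0.11083 − 0.05541 = 0.05541 hr

Final: 0.05541 hr


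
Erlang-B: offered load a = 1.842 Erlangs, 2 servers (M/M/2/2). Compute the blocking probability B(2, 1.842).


B(c,a) = (a^c/c!) / Σ_{k=0}^{c} a^k/k!
a^2/2! = 1.696482
Σ terms (k=0..2): 1.00000 + 1.84200 + 1.69648 = 4.538482
B = 1.696482/4.538482 = 0.373799

Final: 0.373799


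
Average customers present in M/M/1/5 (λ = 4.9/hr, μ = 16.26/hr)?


ρ = 4.9/16.26 = 0.3014
L = ρ[1 − (K+1)ρ^K + Kρ^(K+1)] / [(1−ρ)(1−ρ^(K+1))]
Numerator: 0.3014·(1 − 6·0.002485 + 5·0.0007490) = 0.297988
Denominator: (0.6986)·(0.999251) = 0.698124
L = 0.297988/0.698124 = 0.4268

Final: 0.4268


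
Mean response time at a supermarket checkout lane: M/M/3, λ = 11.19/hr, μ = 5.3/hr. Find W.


a = 2.1113; ρ = 0.7038; P₀ = 0.094025
Lq = P₀·a^c·ρ/(c!(1−ρ)²) = 1.18288
Wq = Lq/λ = 1.18288/11.19 = 0.10571 hr
W = Wq + 1/μ = 0.10571 + 0.18868 = 0.29439 hr

Final: 0.29439 hr


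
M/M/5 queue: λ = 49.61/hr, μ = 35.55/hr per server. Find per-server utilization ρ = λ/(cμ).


ρ = λ/(cμ) = 49.61/(5·35.55) = 49.61/177.75 = 0.2791

Final: 0.2791


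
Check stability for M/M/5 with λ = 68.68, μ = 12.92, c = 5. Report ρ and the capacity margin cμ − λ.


Total capacity cμ = 5·12.92 = 64.60/hr
ρ = λ/(cμ) = 68.68/64.60 = 1.0632
Stable ⇔ ρ < 1: NO
Spare capacity = cμ − λ = 64.60 − 68.68 = -4.08/hr

Final: ρ = 1.0632; unstable; margin = -4.08/hr


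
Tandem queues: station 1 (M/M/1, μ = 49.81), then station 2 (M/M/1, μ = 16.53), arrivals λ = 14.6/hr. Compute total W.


Each node sees arrival rate λ = 14.6/hr (tandem ⇒ throughput preserved).
W₁ = 1/(μ₁−λ) = 1/(49.81−14.6) = 0.02840 hr
W₂ = 1/(μ₂−λ) = 1/(16.53−14.6) = 0.51813 hr
W_total = W₁ + W₂ = 0.02840 + 0.51813 = 0.54654 hr

Final: 0.54654 hr


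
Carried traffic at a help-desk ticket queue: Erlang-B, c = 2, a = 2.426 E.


B(2,2.426) = 0.462060 (Erlang-B)
Carried load = a(1 − B) = 2.426·(1 − 0.462060) = 2.426·0.537940 = 1.3050 E

Final: 1.3050 Erlangs


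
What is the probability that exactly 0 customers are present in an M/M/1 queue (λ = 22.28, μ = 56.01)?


ρ = 22.28/56.01 = 0.3978
P_n = (1−ρ)·ρ^n = (1 − 0.3978)·0.3978^0 = 0.6022·1.000000 = 0.602214

Final: 0.602214


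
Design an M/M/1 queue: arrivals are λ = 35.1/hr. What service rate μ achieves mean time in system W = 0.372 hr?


W = 1/(μ−λ) ⇒ μ − λ = 1/W = 1/0.372 = 2.6882
μ = λ + 1/W = 35.1 + 2.6882 = 37.7882 per hr

Final: 37.7882 /hr


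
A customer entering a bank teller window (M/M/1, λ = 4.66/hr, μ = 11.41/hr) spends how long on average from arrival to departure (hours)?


W = 1/(μ−λ) = 1/(11.41 − 4.66) = 1/6.75 = 0.1481 hr

Final: 0.1481 hr


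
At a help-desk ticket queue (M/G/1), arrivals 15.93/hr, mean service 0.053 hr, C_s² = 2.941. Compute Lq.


ρ = λ·E[S] = 15.93·0.053 = 0.8443
Lq = ρ²(1+C_s²)/(2(1−ρ)) = 0.7128·(1+2.941)/(2·0.1557)
= 0.7128·3.9410/0.3114 = 9.02076

Final: 9.02076


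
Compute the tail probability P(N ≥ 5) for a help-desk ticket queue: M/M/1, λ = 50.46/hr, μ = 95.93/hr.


ρ = 50.46/95.93 = 0.5260
P(N ≥ n) = ρ^n = 0.5260^5 = 0.040268

Final: 0.040268


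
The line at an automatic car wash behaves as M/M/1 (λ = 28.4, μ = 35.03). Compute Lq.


ρ = 28.4/35.03 = 0.8107
Lq = ρ²/(1−ρ) = 0.6573/0.1893 = 3.4728

Final: 3.4728


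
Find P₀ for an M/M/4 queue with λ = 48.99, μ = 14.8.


a = λ/μ = 48.99/14.8 = 3.3101; ρ = a/c = 0.8275
Σ_{k=0}^{3} a^k/k! (terms k=0..3) = 1.00000 + 3.31014 + 5.47850 + 6.04486 = 15.83349
Tail: a^4/(4!(1−ρ)) = 120.05573/(24·0.1725) = 29.00465
P₀ = 1/(15.83349 + 29.00465) = 1/44.83814 = 0.022302

Final: 0.022302


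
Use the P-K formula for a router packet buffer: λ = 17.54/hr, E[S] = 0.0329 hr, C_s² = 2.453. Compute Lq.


ρ = λ·E[S] = 17.54·0.0329 = 0.5771
Lq = ρ²(1+C_s²)/(2(1−ρ)) = 0.3330·(1+2.453)/(2·0.4229)
= 0.3330·3.4530/0.8459 = 1.35939

Final: 1.35939


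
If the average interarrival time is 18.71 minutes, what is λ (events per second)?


λ = 1/(interarrival time) in consistent units.
1 second = 0.0166667 min, so λ = 0.0166667/18.71 = 0.0008908 per second

Final: 0.0008908 /sec


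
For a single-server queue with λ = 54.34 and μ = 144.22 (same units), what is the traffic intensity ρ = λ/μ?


ρ = λ/μ = 54.34/144.22 = 0.3768

Final: 0.3768


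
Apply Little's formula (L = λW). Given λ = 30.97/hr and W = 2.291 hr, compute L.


L = λW = 30.97·2.291 = 70.9523

Final: 70.9523


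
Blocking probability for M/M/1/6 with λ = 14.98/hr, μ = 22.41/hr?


ρ = λ/μ = 14.98/22.41 = 0.6685
P_K = (1−ρ)ρ^K/(1−ρ^(K+1)) = (0.3315·0.089211)/(1 − 0.059633)
= 0.029578/0.940367 = 0.031454

Final: 0.031454


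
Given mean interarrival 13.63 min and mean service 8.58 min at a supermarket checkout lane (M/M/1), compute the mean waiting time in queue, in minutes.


λ = 60/13.63 = 4.4021 /hr
μ = 60/8.58 = 6.9930 /hr
ρ = λ/μ = 4.4021/6.9930 = 0.6295
Wq = ρ/(μ−λ) = 0.6295/(6.9930−4.4021) = 0.24296 hr
In minutes: 0.24296·60 = 14.578 min

Final: 14.578 min


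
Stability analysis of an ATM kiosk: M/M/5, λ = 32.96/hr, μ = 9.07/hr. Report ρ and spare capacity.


Total capacity cμ = 5·9.07 = 45.35/hr
ρ = λ/(cμ) = 32.96/45.35 = 0.7268
Stable ⇔ ρ < 1: YES
Spare capacity = cμ − λ = 45.35 − 32.96 = 12.39/hr

Final: ρ = 0.7268; stable; margin = 12.39/hr


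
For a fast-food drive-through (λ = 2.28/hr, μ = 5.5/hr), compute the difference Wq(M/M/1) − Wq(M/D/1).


ρ = 2.28/5.5 = 0.4145
Wq(M/M/1) = ρ/(μ−λ) = 0.4145/3.22 = 0.12874 hr
Wq(M/D/1) = ρ/(2(μ−λ)) = 0.06437 hr
Savings = 0.12874 − 0.06437 = 0.06437 hr

Final: 0.06437 hr


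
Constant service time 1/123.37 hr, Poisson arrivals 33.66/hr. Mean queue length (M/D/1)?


ρ = 33.66/123.37 = 0.2728
M/D/1: Lq = ρ²/(2(1−ρ)) = 0.07444/(2·0.7272) = 0.05119

Final: 0.05119


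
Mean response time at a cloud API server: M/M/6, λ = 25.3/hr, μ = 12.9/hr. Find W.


a = 1.9612; ρ = 0.3269; P₀ = 0.140499
Lq = P₀·a^c·ρ/(c!(1−ρ)²) = 0.008011
Wq = Lq/λ = 0.008011/25.3 = 0.0003167 hr
W = Wq + 1/μ = 0.0003167 + 0.07752 = 0.07784 hr

Final: 0.07784 hr


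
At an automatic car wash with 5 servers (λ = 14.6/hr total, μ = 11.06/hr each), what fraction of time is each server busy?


ρ = λ/(cμ) = 14.6/(5·11.06) = 14.6/55.30 = 0.2640

Final: 0.2640


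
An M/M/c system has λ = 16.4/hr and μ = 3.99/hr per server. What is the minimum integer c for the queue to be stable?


Stability requires cμ > λ ⇔ c > λ/μ.
λ/μ = 16.4/3.99 = 4.1103
Minimum integer c = ⌊4.1103⌋ + 1 = 5
Check: 5·3.99 = 19.95 > 16.4, while 4·3.99 = 15.96 ≤ 16.4

Final: 5 servers


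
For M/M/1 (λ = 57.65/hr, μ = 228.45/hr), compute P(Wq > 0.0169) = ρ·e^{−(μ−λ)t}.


ρ = 57.65/228.45 = 0.2524
P(Wq > t) = ρ·e^{−(μ−λ)t} = 0.2524·e^{−2.8865}
= 0.2524·0.055770 = 0.014074

Final: 0.014074


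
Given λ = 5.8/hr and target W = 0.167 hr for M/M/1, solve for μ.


W = 1/(μ−λ) ⇒ μ − λ = 1/W = 1/0.167 = 5.9880
μ = λ + 1/W = 5.8 + 5.9880 = 11.7880 per hr

Final: 11.7880 /hr


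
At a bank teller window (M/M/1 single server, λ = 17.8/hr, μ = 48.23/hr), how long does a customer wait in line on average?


ρ = 17.8/48.23 = 0.3691
Wq = ρ/(μ−λ) = 0.3691/(48.23 − 17.8) = 0.3691/30.43 = 0.01213 hr

Final: 0.01213 hr


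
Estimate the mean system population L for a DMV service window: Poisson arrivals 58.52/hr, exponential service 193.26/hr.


ρ = λ/μ = 58.52/193.26 = 0.3028
L = ρ/(1−ρ) = 0.3028/(1 − 0.3028) = 0.3028/0.6972 = 0.4343

Final: 0.4343


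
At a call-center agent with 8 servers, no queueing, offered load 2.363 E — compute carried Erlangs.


B(8,2.363) = 0.002271 (Erlang-B)
Carried load = a(1 − B) = 2.363·(1 − 0.002271) = 2.363·0.997729 = 2.3576 E

Final: 2.3576 Erlangs


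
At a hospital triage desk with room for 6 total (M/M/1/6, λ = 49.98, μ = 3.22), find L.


ρ = 49.98/3.22 = 15.5217
L = ρ[1 − (K+1)ρ^K + Kρ^(K+1)] / [(1−ρ)(1−ρ^(K+1))]
Numerator: 15.5217·(1 − 7·13984349.859242 + 6·217061430.423880) = 18695595392.465462
Denominator: (-14.5217)·(-217061429.423880) = 3152109453.372862
L = 18695595392.465462/3152109453.372862 = 5.9311

Final: 5.9311


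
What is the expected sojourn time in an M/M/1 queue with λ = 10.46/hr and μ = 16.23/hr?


W = 1/(μ−λ) = 1/(16.23 − 10.46) = 1/5.77 = 0.1733 hr

Final: 0.1733 hr


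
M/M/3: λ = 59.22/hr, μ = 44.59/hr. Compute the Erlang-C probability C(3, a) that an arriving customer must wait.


a = λ/μ = 1.3281; ρ = a/3 = 0.4427
P₀ = 0.255715 (from M/M/c formula)
C(c,a) = [a^c/(c!(1−ρ))]·P₀ = [2.34257/(6·0.5573)]·0.255715
= 0.70057·0.255715 = 0.179147

Final: 0.179147


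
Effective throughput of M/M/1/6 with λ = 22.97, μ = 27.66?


ρ = 0.8304; P_K = (1−ρ)ρ^6/(1−ρ^7) = 0.076430
λ_eff = λ(1 − P_K) = 22.97·(1 − 0.076430) = 22.97·0.923570 = 21.2144 /hr

Final: 21.2144 /hr


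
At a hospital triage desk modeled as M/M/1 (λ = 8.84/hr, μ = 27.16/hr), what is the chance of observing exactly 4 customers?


ρ = 8.84/27.16 = 0.3255
P_n = (1−ρ)·ρ^n = (1 − 0.3255)·0.3255^4 = 0.6745·0.011223 = 0.007570

Final: 0.007570


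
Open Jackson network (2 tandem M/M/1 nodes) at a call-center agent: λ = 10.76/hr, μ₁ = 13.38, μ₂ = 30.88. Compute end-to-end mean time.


Each node sees arrival rate λ = 10.76/hr (tandem ⇒ throughput preserved).
W₁ = 1/(μ₁−λ) = 1/(13.38−10.76) = 0.38168 hr
W₂ = 1/(μ₂−λ) = 1/(30.88−10.76) = 0.04970 hr
W_total = W₁ + W₂ = 0.38168 + 0.04970 = 0.43138 hr

Final: 0.43138 hr


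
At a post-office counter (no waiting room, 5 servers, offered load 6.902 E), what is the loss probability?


B(c,a) = (a^c/c!) / Σ_{k=0}^{c} a^k/k!
a^5/5! = 130.524948
Σ terms (k=0..5): 1.00000 + 6.90200 + 23.81880 + 54.79912 + 94.55589 + 130.52495 = 311.600762
B = 130.524948/311.600762 = 0.418885

Final: 0.418885


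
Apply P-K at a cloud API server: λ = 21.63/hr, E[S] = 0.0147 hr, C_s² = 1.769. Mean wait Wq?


ρ = λ·E[S] = 21.63·0.0147 = 0.3180
E[S²] = E[S]²(1+C_s²) = 0.0147²·(1+1.769) = 0.0005984
Wq = λ·E[S²]/(2(1−ρ)) = 21.63·0.0005984/(2·0.6820) = 0.009488 hr

Final: 0.009488 hr


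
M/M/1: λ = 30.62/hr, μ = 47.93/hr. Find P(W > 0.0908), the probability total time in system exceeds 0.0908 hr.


W ~ Exponential(μ−λ) for M/M/1.
μ − λ = 47.93 − 30.62 = 17.3100
P(W > t) = e^{−(μ−λ)t} = e^{−1.5717} = 0.207682

Final: 0.207682


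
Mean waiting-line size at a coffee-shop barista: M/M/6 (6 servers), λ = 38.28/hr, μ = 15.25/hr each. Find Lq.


a = λ/μ = 2.5102; ρ = a/6 = 0.4184
P₀ = 0.080784
Lq = P₀·a^c·ρ / (c!·(1−ρ)²) = 0.080784·250.15692·0.4184/(720·0.33830)
= 0.03471

Final: 0.03471


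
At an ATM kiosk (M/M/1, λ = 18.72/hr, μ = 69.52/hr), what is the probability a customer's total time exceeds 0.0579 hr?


W ~ Exponential(μ−λ) for M/M/1.
μ − λ = 69.52 − 18.72 = 50.8000
P(W > t) = e^{−(μ−λ)t} = e^{−2.9413} = 0.052796

Final: 0.052796


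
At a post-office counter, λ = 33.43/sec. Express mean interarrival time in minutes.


Mean interarrival time = 1/λ = 1/33.43 second = 0.02991 second
In minutes: 0.02991 × 0.0166667 = 0.0004986 min

Final: 0.0004986 min


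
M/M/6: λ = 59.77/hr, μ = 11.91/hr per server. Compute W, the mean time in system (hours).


a = 5.0185; ρ = 0.8364; P₀ = 0.004381
Lq = P₀·a^c·ρ/(c!(1−ρ)²) = 3.03800
Wq = Lq/λ = 3.03800/59.77 = 0.05083 hr
W = Wq + 1/μ = 0.05083 + 0.08396 = 0.13479 hr

Final: 0.13479 hr


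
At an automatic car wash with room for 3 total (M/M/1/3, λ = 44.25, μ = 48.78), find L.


ρ = 44.25/48.78 = 0.9071
L = ρ[1 − (K+1)ρ^K + Kρ^(K+1)] / [(1−ρ)(1−ρ^(K+1))]
Numerator: 0.9071·(1 − 4·0.746474 + 3·0.677152) = 0.041330
Denominator: (0.09287)·(0.322848) = 0.029982
L = 0.041330/0.029982 = 1.3785

Final: 1.3785


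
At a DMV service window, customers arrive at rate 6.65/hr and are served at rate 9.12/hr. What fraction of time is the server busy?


ρ = λ/μ = 6.65/9.12 = 0.7292

Final: 0.7292


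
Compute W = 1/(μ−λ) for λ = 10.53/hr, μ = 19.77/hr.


W = 1/(μ−λ) = 1/(19.77 − 10.53) = 1/9.24 = 0.1082 hr

Final: 0.1082 hr


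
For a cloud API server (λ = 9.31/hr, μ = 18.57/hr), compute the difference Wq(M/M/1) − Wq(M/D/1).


ρ = 9.31/18.57 = 0.5013
Wq(M/M/1) = ρ/(μ−λ) = 0.5013/9.26 = 0.05414 hr
Wq(M/D/1) = ρ/(2(μ−λ)) = 0.02707 hr
Savings = 0.05414 − 0.02707 = 0.02707 hr

Final: 0.02707 hr


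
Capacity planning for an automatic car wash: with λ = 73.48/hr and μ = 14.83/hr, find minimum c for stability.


Stability requires cμ > λ ⇔ c > λ/μ.
λ/μ = 73.48/14.83 = 4.9548
Minimum integer c = ⌊4.9548⌋ + 1 = 5
Check: 5·14.83 = 74.15 > 73.48, while 4·14.83 = 59.32 ≤ 73.48

Final: 5 servers


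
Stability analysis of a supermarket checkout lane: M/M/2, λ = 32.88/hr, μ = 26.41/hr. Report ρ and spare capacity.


Total capacity cμ = 2·26.41 = 52.82/hr
ρ = λ/(cμ) = 32.88/52.82 = 0.6225
Stable ⇔ ρ < 1: YES
Spare capacity = cμ − λ = 52.82 − 32.88 = 19.94/hr

Final: ρ = 0.6225; stable; margin = 19.94/hr


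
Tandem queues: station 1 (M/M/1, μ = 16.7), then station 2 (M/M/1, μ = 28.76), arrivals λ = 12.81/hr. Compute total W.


Each node sees arrival rate λ = 12.81/hr (tandem ⇒ throughput preserved).
W₁ = 1/(μ₁−λ) = 1/(16.7−12.81) = 0.25707 hr
W₂ = 1/(μ₂−λ) = 1/(28.76−12.81) = 0.06270 hr
W_total = W₁ + W₂ = 0.25707 + 0.06270 = 0.31977 hr

Final: 0.31977 hr


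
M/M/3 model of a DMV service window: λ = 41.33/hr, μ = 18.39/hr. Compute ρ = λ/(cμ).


ρ = λ/(cμ) = 41.33/(3·18.39) = 41.33/55.17 = 0.7491

Final: 0.7491


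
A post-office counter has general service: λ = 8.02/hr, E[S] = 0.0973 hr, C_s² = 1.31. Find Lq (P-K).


ρ = λ·E[S] = 8.02·0.0973 = 0.7803
Lq = ρ²(1+C_s²)/(2(1−ρ)) = 0.6089·(1+1.31)/(2·0.2197)
= 0.6089·2.3100/0.4393 = 3.20197

Final: 3.20197


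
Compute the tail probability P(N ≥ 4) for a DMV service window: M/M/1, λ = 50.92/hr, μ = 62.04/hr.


ρ = 50.92/62.04 = 0.8208
P(N ≥ n) = ρ^n = 0.8208^4 = 0.453802

Final: 0.453802


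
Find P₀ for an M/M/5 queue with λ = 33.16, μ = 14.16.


a = λ/μ = 33.16/14.16 = 2.3418; ρ = a/c = 0.4684
Σ_{k=0}^{4} a^k/k! (terms k=0..4) = 1.00000 + 2.34181 + 2.74203 + 2.14044 + 1.25312 = 9.47740
Tail: a^5/(5!(1−ρ)) = 70.42978/(120·0.5316) = 1.10397
P₀ = 1/(9.47740 + 1.10397) = 1/10.58137 = 0.094506

Final: 0.094506


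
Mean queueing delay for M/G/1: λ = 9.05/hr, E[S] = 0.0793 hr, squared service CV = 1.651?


ρ = λ·E[S] = 9.05·0.0793 = 0.7177
E[S²] = E[S]²(1+C_s²) = 0.0793²·(1+1.651) = 0.016671
Wq = λ·E[S²]/(2(1−ρ)) = 9.05·0.016671/(2·0.2823) = 0.26718 hr

Final: 0.26718 hr


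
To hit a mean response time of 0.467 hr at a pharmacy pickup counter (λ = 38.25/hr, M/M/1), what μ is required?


W = 1/(μ−λ) ⇒ μ − λ = 1/W = 1/0.467 = 2.1413
μ = λ + 1/W = 38.25 + 2.1413 = 40.3913 per hr

Final: 40.3913 /hr


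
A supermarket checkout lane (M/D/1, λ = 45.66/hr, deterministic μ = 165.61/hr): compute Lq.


ρ = 45.66/165.61 = 0.2757
M/D/1: Lq = ρ²/(2(1−ρ)) = 0.07601/(2·0.7243) = 0.05248

Final: 0.05248


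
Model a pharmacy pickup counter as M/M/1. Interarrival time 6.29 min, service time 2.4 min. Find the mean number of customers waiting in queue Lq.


λ = 60/6.29 = 9.5390 /hr
μ = 60/2.4 = 25.0000 /hr
ρ = λ/μ = 9.5390/25.0000 = 0.3816
Lq = ρ²/(1−ρ) = 0.1456/0.6184 = 0.2354

Final: 0.2354


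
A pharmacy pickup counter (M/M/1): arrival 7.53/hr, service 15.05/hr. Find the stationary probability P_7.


ρ = 7.53/15.05 = 0.5003
P_n = (1−ρ)·ρ^n = (1 − 0.5003)·0.5003^7 = 0.4997·0.007849 = 0.003922

Final: 0.003922


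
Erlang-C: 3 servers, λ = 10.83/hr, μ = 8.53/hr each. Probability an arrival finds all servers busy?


a = λ/μ = 1.2696; ρ = a/3 = 0.4232
P₀ = 0.272702 (from M/M/c formula)
C(c,a) = [a^c/(c!(1−ρ))]·P₀ = [2.04663/(6·0.5768)]·0.272702
= 0.59139·0.272702 = 0.161272

Final: 0.161272


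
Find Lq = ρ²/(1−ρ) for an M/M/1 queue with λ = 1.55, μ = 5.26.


ρ = 1.55/5.26 = 0.2947
Lq = ρ²/(1−ρ) = 0.08683/0.7053 = 0.1231

Final: 0.1231


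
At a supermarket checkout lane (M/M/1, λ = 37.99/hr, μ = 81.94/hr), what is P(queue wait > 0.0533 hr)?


ρ = 37.99/81.94 = 0.4636
P(Wq > t) = ρ·e^{−(μ−λ)t} = 0.4636·e^{−2.3425}
= 0.4636·0.096084 = 0.044547

Final: 0.044547


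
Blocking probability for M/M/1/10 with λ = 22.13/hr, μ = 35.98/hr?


ρ = λ/μ = 22.13/35.98 = 0.6151
P_K = (1−ρ)ρ^K/(1−ρ^(K+1)) = (0.3849·0.007748)/(1 − 0.004766)
= 0.002983/0.995234 = 0.002997

Final: 0.002997


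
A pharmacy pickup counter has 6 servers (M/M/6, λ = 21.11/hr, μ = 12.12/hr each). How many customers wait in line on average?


a = λ/μ = 1.7417; ρ = a/6 = 0.2903
P₀ = 0.175103
Lq = P₀·a^c·ρ / (c!·(1−ρ)²) = 0.175103·27.91989·0.2903/(720·0.50369)
= 0.003913

Final: 0.003913


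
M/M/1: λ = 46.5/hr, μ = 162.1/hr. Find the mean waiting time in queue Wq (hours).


ρ = 46.5/162.1 = 0.2869
Wq = ρ/(μ−λ) = 0.2869/(162.1 − 46.5) = 0.2869/115.60 = 0.002481 hr

Final: 0.002481 hr


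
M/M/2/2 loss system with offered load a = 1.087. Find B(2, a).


B(c,a) = (a^c/c!) / Σ_{k=0}^{c} a^k/k!
a^2/2! = 0.590784
Σ terms (k=0..2): 1.00000 + 1.08700 + 0.59078 = 2.677785
B = 0.590784/2.677785 = 0.220624

Final: 0.220624


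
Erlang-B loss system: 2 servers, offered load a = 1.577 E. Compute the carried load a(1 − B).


B(2,1.577) = 0.325475 (Erlang-B)
Carried load = a(1 − B) = 1.577·(1 − 0.325475) = 1.577·0.674525 = 1.0637 E

Final: 1.0637 Erlangs


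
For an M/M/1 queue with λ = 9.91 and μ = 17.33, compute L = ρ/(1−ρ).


ρ = λ/μ = 9.91/17.33 = 0.5718
L = ρ/(1−ρ) = 0.5718/(1 − 0.5718) = 0.5718/0.4282 = 1.3356

Final: 1.3356


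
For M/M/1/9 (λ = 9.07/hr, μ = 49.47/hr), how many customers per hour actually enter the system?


ρ = 0.1833; P_K = (1−ρ)ρ^9/(1−ρ^10) = 0.0000001912
λ_eff = λ(1 − P_K) = 9.07·(1 − 0.0000001912) = 9.07·1.000000 = 9.0700 /hr

Final: 9.0700 /hr


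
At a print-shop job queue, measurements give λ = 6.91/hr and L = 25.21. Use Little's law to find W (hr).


W = L/λ = 25.21/6.91 = 3.6483 hr

Final: 3.6483 hr


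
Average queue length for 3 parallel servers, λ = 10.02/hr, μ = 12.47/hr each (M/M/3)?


a = λ/μ = 0.8035; ρ = a/3 = 0.2678
P₀ = 0.445542
Lq = P₀·a^c·ρ / (c!·(1−ρ)²) = 0.445542·0.51880·0.2678/(6·0.53605)
= 0.01925

Final: 0.01925


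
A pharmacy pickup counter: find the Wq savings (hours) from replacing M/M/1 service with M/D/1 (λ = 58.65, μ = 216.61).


ρ = 58.65/216.61 = 0.2708
Wq(M/M/1) = ρ/(μ−λ) = 0.2708/157.96 = 0.001714 hr
Wq(M/D/1) = ρ/(2(μ−λ)) = 0.0008571 hr
Savings = 0.001714 − 0.0008571 = 0.0008571 hr

Final: 0.0008571 hr


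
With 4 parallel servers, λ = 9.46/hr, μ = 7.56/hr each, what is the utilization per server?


ρ = λ/(cμ) = 9.46/(4·7.56) = 9.46/30.24 = 0.3128

Final: 0.3128


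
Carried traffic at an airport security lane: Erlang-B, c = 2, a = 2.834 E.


B(2,2.834) = 0.511579 (Erlang-B)
Carried load = a(1 − B) = 2.834·(1 − 0.511579) = 2.834·0.488421 = 1.3842 E

Final: 1.3842 Erlangs


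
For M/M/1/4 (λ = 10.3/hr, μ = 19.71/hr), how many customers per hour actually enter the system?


ρ = 0.5226; P_K = (1−ρ)ρ^4/(1−ρ^5) = 0.037048
λ_eff = λ(1 − P_K) = 10.3·(1 − 0.037048) = 10.3·0.962952 = 9.9184 /hr

Final: 9.9184 /hr


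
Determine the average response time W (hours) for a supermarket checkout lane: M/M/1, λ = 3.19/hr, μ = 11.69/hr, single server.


W = 1/(μ−λ) = 1/(11.69 − 3.19) = 1/8.50 = 0.1176 hr

Final: 0.1176 hr


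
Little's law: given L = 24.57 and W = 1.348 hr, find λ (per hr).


λ = L/W = 24.57/1.348 = 18.2270 /hr

Final: 18.2270 /hr


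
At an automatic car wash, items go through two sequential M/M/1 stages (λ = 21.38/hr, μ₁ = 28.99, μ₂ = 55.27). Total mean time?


Each node sees arrival rate λ = 21.38/hr (tandem ⇒ throughput preserved).
W₁ = 1/(μ₁−λ) = 1/(28.99−21.38) = 0.13141 hr
W₂ = 1/(μ₂−λ) = 1/(55.27−21.38) = 0.02951 hr
W_total = W₁ + W₂ = 0.13141 + 0.02951 = 0.16091 hr

Final: 0.16091 hr


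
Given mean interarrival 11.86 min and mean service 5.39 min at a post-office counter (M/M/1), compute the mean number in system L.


λ = 60/11.86 = 5.0590 /hr
μ = 60/5.39 = 11.1317 /hr
ρ = λ/μ = 5.0590/11.1317 = 0.4545
L = ρ/(1−ρ) = 0.4545/0.5455 = 0.8331

Final: 0.8331


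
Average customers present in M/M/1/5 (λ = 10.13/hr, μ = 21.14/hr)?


ρ = 10.13/21.14 = 0.4792
L = ρ[1 − (K+1)ρ^K + Kρ^(K+1)] / [(1−ρ)(1−ρ^(K+1))]
Numerator: 0.4792·(1 − 6·0.025265 + 5·0.012107) = 0.435553
Denominator: (0.5208)·(0.987893) = 0.514508
L = 0.435553/0.514508 = 0.8465

Final: 0.8465


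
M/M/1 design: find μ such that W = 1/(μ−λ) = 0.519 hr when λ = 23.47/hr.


W = 1/(μ−λ) ⇒ μ − λ = 1/W = 1/0.519 = 1.9268
μ = λ + 1/W = 23.47 + 1.9268 = 25.3968 per hr

Final: 25.3968 /hr


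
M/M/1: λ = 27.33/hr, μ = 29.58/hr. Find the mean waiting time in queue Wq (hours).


ρ = 27.33/29.58 = 0.9239
Wq = ρ/(μ−λ) = 0.9239/(29.58 − 27.33) = 0.9239/2.25 = 0.4106 hr

Final: 0.4106 hr


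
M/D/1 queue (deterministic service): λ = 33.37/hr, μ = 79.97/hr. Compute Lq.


ρ = 33.37/79.97 = 0.4173
M/D/1: Lq = ρ²/(2(1−ρ)) = 0.1741/(2·0.5827) = 0.14941

Final: 0.14941


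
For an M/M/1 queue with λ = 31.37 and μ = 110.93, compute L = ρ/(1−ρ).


ρ = λ/μ = 31.37/110.93 = 0.2828
L = ρ/(1−ρ) = 0.2828/(1 − 0.2828) = 0.2828/0.7172 = 0.3943

Final: 0.3943


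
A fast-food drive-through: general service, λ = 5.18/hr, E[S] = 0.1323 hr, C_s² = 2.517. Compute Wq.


ρ = λ·E[S] = 5.18·0.1323 = 0.6853
E[S²] = E[S]²(1+C_s²) = 0.1323²·(1+2.517) = 0.061559
Wq = λ·E[S²]/(2(1−ρ)) = 5.18·0.061559/(2·0.3147) = 0.50666 hr

Final: 0.50666 hr


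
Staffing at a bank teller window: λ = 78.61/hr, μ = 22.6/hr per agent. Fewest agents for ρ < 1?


Stability requires cμ > λ ⇔ c > λ/μ.
λ/μ = 78.61/22.6 = 3.4783
Minimum integer c = ⌊3.4783⌋ + 1 = 4
Check: 4·22.6 = 90.40 > 78.61, while 3·22.6 = 67.80 ≤ 78.61

Final: 4 servers


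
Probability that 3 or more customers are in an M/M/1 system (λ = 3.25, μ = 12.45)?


ρ = 3.25/12.45 = 0.2610
P(N ≥ n) = ρ^n = 0.2610^3 = 0.017789

Final: 0.017789


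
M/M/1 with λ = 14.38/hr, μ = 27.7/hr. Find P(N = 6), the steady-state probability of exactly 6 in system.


ρ = 14.38/27.7 = 0.5191
P_n = (1−ρ)·ρ^n = (1 − 0.5191)·0.5191^6 = 0.4809·0.019574 = 0.009412

Final: 0.009412


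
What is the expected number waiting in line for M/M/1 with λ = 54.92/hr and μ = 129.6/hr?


ρ = 54.92/129.6 = 0.4238
Lq = ρ²/(1−ρ) = 0.1796/0.5762 = 0.3116

Final: 0.3116


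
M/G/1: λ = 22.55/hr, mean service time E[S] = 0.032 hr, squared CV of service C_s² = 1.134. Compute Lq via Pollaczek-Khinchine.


ρ = λ·E[S] = 22.55·0.032 = 0.7216
Lq = ρ²(1+C_s²)/(2(1−ρ)) = 0.5207·(1+1.134)/(2·0.2784)
= 0.5207·2.1340/0.5568 = 1.99567

Final: 1.99567


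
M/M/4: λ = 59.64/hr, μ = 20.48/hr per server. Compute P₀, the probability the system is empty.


a = λ/μ = 59.64/20.48 = 2.9121; ρ = a/c = 0.7280
Σ_{k=0}^{3} a^k/k! (terms k=0..3) = 1.00000 + 2.91211 + 4.24019 + 4.11597 = 12.26827
Tail: a^4/(4!(1−ρ)) = 71.91686/(24·0.2720) = 11.01778
P₀ = 1/(12.26827 + 11.01778) = 1/23.28605 = 0.042944

Final: 0.042944


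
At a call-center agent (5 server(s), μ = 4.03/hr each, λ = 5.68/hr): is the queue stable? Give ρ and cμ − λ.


Total capacity cμ = 5·4.03 = 20.15/hr
ρ = λ/(cμ) = 5.68/20.15 = 0.2819
Stable ⇔ ρ < 1: YES
Spare capacity = cμ − λ = 20.15 − 5.68 = 14.47/hr

Final: ρ = 0.2819; stable; margin = 14.47/hr


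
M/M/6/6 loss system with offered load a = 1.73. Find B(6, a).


B(c,a) = (a^c/c!) / Σ_{k=0}^{c} a^k/k!
a^6/6! = 0.037234
Σ terms (k=0..6): 1.00000 + 1.73000 + 1.49645 + 0.86295 + 0.37323 + 0.12914 + 0.03723 = 5.629001
B = 0.037234/5.629001 = 0.006615

Final: 0.006615


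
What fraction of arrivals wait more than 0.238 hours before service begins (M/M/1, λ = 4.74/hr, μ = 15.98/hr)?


ρ = 4.74/15.98 = 0.2966
P(Wq > t) = ρ·e^{−(μ−λ)t} = 0.2966·e^{−2.6751}
= 0.2966·0.068899 = 0.020437

Final: 0.020437


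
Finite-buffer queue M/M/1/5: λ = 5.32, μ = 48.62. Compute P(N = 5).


ρ = λ/μ = 5.32/48.62 = 0.1094
P_K = (1−ρ)ρ^K/(1−ρ^(K+1)) = (0.8906·0.00001568)/(1 − 0.000001716)
= 0.00001397/0.999998 = 0.00001397

Final: 0.00001397


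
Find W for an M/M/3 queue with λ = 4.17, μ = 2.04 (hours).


a = 2.0441; ρ = 0.6814; P₀ = 0.104156
Lq = P₀·a^c·ρ/(c!(1−ρ)²) = 0.99510
Wq = Lq/λ = 0.99510/4.17 = 0.23863 hr
W = Wq + 1/μ = 0.23863 + 0.49020 = 0.72883 hr

Final: 0.72883 hr


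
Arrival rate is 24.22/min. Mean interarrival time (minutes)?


Mean interarrival time = 1/λ = 1/24.22 minute = 0.04129 minute
In minutes: 0.04129 × 1 = 0.04129 min

Final: 0.04129 min


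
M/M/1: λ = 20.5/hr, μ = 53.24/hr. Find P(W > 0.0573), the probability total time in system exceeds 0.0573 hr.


W ~ Exponential(μ−λ) for M/M/1.
μ − λ = 53.24 − 20.5 = 32.7400
P(W > t) = e^{−(μ−λ)t} = e^{−1.8760} = 0.153201

Final: 0.153201


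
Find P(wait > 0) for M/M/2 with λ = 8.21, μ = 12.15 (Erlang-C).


a = λ/μ = 0.6757; ρ = a/2 = 0.3379
P₀ = 0.494925 (from M/M/c formula)
C(c,a) = [a^c/(c!(1−ρ))]·P₀ = [0.45660/(2·0.6621)]·0.494925
= 0.34479·0.494925 = 0.170645

Final: 0.170645


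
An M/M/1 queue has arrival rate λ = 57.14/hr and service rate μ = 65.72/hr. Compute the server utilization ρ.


ρ = λ/μ = 57.14/65.72 = 0.8694

Final: 0.8694


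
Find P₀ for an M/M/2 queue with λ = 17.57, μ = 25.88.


a = λ/μ = 17.57/25.88 = 0.6789; ρ = a/c = 0.3395
Σ_{k=0}^{1} a^k/k! (terms k=0..1) = 1.00000 + 0.67890 = 1.67890
Tail: a^2/(2!(1−ρ)) = 0.46091/(2·0.6605) = 0.34888
P₀ = 1/(1.67890 + 0.34888) = 1/2.02779 = 0.493149

Final: 0.493149


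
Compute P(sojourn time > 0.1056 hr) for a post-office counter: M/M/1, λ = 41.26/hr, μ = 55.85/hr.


W ~ Exponential(μ−λ) for M/M/1.
μ − λ = 55.85 − 41.26 = 14.5900
P(W > t) = e^{−(μ−λ)t} = e^{−1.5407} = 0.214230

Final: 0.214230


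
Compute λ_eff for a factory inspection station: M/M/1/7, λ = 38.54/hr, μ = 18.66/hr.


ρ = 2.0654; P_K = (1−ρ)ρ^7/(1−ρ^8) = 0.517390
λ_eff = λ(1 − P_K) = 38.54·(1 − 0.517390) = 38.54·0.482610 = 18.5998 /hr

Final: 18.5998 /hr


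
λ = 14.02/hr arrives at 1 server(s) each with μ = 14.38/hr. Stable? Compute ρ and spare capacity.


Total capacity cμ = 1·14.38 = 14.38/hr
ρ = λ/(cμ) = 14.02/14.38 = 0.9750
Stable ⇔ ρ < 1: YES
Spare capacity = cμ − λ = 14.38 − 14.02 = 0.36/hr

Final: ρ = 0.9750; stable; margin = 0.36/hr


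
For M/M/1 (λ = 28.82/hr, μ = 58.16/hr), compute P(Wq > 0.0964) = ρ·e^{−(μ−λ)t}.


ρ = 28.82/58.16 = 0.4955
P(Wq > t) = ρ·e^{−(μ−λ)t} = 0.4955·e^{−2.8284}
= 0.4955·0.059109 = 0.029290

Final: 0.029290


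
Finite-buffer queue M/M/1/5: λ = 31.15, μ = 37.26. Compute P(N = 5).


ρ = λ/μ = 31.15/37.26 = 0.8360
P_K = (1−ρ)ρ^K/(1−ρ^(K+1)) = (0.1640·0.408391)/(1 − 0.341422)
= 0.066969/0.658578 = 0.101687

Final: 0.101687


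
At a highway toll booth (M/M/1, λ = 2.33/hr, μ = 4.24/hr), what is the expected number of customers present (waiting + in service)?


ρ = λ/μ = 2.33/4.24 = 0.5495
L = ρ/(1−ρ) = 0.5495/(1 − 0.5495) = 0.5495/0.4505 = 1.2199

Final: 1.2199


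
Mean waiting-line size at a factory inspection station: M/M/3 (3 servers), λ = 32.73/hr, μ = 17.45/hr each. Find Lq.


a = λ/μ = 1.8756; ρ = a/3 = 0.6252
P₀ = 0.132117
Lq = P₀·a^c·ρ / (c!·(1−ρ)²) = 0.132117·6.59860·0.6252/(6·0.14046)
= 0.64673

Final: 0.64673


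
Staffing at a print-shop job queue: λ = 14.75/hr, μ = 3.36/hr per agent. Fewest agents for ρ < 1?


Stability requires cμ > λ ⇔ c > λ/μ.
λ/μ = 14.75/3.36 = 4.3899
Minimum integer c = ⌊4.3899⌋ + 1 = 5
Check: 5·3.36 = 16.80 > 14.75, while 4·3.36 = 13.44 ≤ 14.75

Final: 5 servers


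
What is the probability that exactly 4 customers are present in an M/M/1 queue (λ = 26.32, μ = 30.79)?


ρ = 26.32/30.79 = 0.8548
P_n = (1−ρ)·ρ^n = (1 − 0.8548)·0.8548^4 = 0.1452·0.533955 = 0.077518

Final: 0.077518


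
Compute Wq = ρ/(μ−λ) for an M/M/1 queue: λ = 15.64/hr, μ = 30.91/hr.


ρ = 15.64/30.91 = 0.5060
Wq = ρ/(μ−λ) = 0.5060/(30.91 − 15.64) = 0.5060/15.27 = 0.03314 hr

Final: 0.03314 hr


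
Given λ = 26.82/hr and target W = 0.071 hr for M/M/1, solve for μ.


W = 1/(μ−λ) ⇒ μ − λ = 1/W = 1/0.071 = 14.0845
μ = λ + 1/W = 26.82 + 14.0845 = 40.9045 per hr

Final: 40.9045 /hr


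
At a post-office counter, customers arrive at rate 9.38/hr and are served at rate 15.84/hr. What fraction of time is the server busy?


ρ = λ/μ = 9.38/15.84 = 0.5922

Final: 0.5922


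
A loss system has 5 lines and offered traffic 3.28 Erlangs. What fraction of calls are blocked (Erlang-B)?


B(c,a) = (a^c/c!) / Σ_{k=0}^{c} a^k/k!
a^5/5! = 3.163647
Σ terms (k=0..5): 1.00000 + 3.28000 + 5.37920 + 5.88126 + 4.82263 + 3.16365 = 23.526737
B = 3.163647/23.526737 = 0.134470

Final: 0.134470


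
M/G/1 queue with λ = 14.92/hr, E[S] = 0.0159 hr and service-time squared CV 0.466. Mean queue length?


ρ = λ·E[S] = 14.92·0.0159 = 0.2372
Lq = ρ²(1+C_s²)/(2(1−ρ)) = 0.05628·(1+0.466)/(2·0.7628)
= 0.05628·1.4660/1.5255 = 0.05408

Final: 0.05408


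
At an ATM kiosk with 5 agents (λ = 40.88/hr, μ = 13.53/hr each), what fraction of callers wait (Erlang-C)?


a = λ/μ = 3.0214; ρ = a/5 = 0.6043
P₀ = 0.045541 (from M/M/c formula)
C(c,a) = [a^c/(c!(1−ρ))]·P₀ = [251.80564/(120·0.3957)]·0.045541
= 5.30278·0.045541 = 0.241492

Final: 0.241492


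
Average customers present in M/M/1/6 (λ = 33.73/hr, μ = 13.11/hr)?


ρ = 33.73/13.11 = 2.5728
L = ρ[1 − (K+1)ρ^K + Kρ^(K+1)] / [(1−ρ)(1−ρ^(K+1))]
Numerator: 2.5728·(1 − 7·290.056029 + 6·746.269249) = 6298.899441
Denominator: (-1.5728)·(-745.269249) = 1172.193129
L = 6298.899441/1172.193129 = 5.3736

Final: 5.3736


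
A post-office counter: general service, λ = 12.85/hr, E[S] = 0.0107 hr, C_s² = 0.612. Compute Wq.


ρ = λ·E[S] = 12.85·0.0107 = 0.1375
E[S²] = E[S]²(1+C_s²) = 0.0107²·(1+0.612) = 0.0001846
Wq = λ·E[S²]/(2(1−ρ)) = 12.85·0.0001846/(2·0.8625) = 0.001375 hr

Final: 0.001375 hr


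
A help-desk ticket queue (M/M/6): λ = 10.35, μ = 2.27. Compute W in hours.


a = 4.5595; ρ = 0.7599; P₀ = 0.008464
Lq = P₀·a^c·ρ/(c!(1−ρ)²) = 1.39229
Wq = Lq/λ = 1.39229/10.35 = 0.13452 hr
W = Wq + 1/μ = 0.13452 + 0.44053 = 0.57505 hr

Final: 0.57505 hr


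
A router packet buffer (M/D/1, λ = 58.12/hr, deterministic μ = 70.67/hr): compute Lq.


ρ = 58.12/70.67 = 0.8224
M/D/1: Lq = ρ²/(2(1−ρ)) = 0.6764/(2·0.1776) = 1.90433

Final: 1.90433


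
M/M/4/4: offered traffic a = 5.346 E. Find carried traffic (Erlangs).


B(4,5.346) = 0.424707 (Erlang-B)
Carried load = a(1 − B) = 5.346·(1 − 0.424707) = 5.346·0.575293 = 3.0755 E

Final: 3.0755 Erlangs


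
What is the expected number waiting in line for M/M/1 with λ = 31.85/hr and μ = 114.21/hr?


ρ = 31.85/114.21 = 0.2789
Lq = ρ²/(1−ρ) = 0.07777/0.7211 = 0.1078

Final: 0.1078


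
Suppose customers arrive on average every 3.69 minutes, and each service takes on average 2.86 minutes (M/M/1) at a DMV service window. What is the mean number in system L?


λ = 60/3.69 = 16.2602 /hr
μ = 60/2.86 = 20.9790 /hr
ρ = λ/μ = 16.2602/20.9790 = 0.7751
L = ρ/(1−ρ) = 0.7751/0.2249 = 3.4458

Final: 3.4458


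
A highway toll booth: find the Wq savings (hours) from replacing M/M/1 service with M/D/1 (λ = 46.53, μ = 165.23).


ρ = 46.53/165.23 = 0.2816
Wq(M/M/1) = ρ/(μ−λ) = 0.2816/118.70 = 0.002372 hr
Wq(M/D/1) = ρ/(2(μ−λ)) = 0.001186 hr
Savings = 0.002372 − 0.001186 = 0.001186 hr

Final: 0.001186 hr


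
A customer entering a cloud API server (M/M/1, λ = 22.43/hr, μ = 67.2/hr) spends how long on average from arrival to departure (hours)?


W = 1/(μ−λ) = 1/(67.2 − 22.43) = 1/44.77 = 0.02234 hr

Final: 0.02234 hr


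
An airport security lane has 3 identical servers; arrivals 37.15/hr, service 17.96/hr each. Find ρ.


ρ = λ/(cμ) = 37.15/(3·17.96) = 37.15/53.88 = 0.6895

Final: 0.6895


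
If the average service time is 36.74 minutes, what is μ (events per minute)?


μ = 1/(service time) in consistent units.
1 minute = 1 min, so μ = 1/36.74 = 0.02722 per minute

Final: 0.02722 /min


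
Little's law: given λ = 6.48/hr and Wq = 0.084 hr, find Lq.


Lq = λWq = 6.48·0.084 = 0.5443

Final: 0.5443


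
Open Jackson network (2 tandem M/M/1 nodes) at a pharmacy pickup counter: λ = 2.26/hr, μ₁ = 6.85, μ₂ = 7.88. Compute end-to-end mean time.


Each node sees arrival rate λ = 2.26/hr (tandem ⇒ throughput preserved).
W₁ = 1/(μ₁−λ) = 1/(6.85−2.26) = 0.21786 hr
W₂ = 1/(μ₂−λ) = 1/(7.88−2.26) = 0.17794 hr
W_total = W₁ + W₂ = 0.21786 + 0.17794 = 0.39580 hr

Final: 0.39580 hr


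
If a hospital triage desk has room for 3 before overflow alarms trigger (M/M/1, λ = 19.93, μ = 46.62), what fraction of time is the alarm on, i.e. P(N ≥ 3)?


ρ = 19.93/46.62 = 0.4275
P(N ≥ n) = ρ^n = 0.4275^3 = 0.078128

Final: 0.078128


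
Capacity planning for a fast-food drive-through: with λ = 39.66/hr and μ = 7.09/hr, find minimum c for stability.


Stability requires cμ > λ ⇔ c > λ/μ.
λ/μ = 39.66/7.09 = 5.5938
Minimum integer c = ⌊5.5938⌋ + 1 = 6
Check: 6·7.09 = 42.54 > 39.66, while 5·7.09 = 35.45 ≤ 39.66

Final: 6 servers


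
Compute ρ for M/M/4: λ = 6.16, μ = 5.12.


ρ = λ/(cμ) = 6.16/(4·5.12) = 6.16/20.48 = 0.3008

Final: 0.3008


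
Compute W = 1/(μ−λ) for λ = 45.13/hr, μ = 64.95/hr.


W = 1/(μ−λ) = 1/(64.95 − 45.13) = 1/19.82 = 0.05045 hr

Final: 0.05045 hr


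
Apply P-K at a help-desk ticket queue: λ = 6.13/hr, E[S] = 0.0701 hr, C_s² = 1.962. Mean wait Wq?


ρ = λ·E[S] = 6.13·0.0701 = 0.4297
E[S²] = E[S]²(1+C_s²) = 0.0701²·(1+1.962) = 0.014555
Wq = λ·E[S²]/(2(1−ρ)) = 6.13·0.014555/(2·0.5703) = 0.07823 hr

Final: 0.07823 hr
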